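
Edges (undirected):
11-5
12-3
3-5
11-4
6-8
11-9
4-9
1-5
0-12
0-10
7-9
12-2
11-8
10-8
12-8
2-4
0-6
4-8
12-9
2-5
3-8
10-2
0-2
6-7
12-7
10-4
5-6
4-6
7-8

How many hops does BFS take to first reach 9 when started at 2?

2

Level 0: 2
Level 1: 0, 4, 5, 10, 12
Level 2: 1, 3, 6, 7, 8, 9, 11
9 first appears at level 2.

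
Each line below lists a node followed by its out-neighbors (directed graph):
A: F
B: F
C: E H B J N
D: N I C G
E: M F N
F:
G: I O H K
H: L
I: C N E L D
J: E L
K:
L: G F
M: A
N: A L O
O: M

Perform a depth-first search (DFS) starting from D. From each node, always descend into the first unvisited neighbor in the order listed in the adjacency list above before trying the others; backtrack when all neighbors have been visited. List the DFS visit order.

D -> N -> A -> F -> L -> G -> I -> C -> E -> M -> H -> B -> J -> O -> K

Visit D
D → N
N → A
A → F
N → L
L → G
G → I
I → C
C → E
E → M
C → H
C → B
C → J
G → O
G → K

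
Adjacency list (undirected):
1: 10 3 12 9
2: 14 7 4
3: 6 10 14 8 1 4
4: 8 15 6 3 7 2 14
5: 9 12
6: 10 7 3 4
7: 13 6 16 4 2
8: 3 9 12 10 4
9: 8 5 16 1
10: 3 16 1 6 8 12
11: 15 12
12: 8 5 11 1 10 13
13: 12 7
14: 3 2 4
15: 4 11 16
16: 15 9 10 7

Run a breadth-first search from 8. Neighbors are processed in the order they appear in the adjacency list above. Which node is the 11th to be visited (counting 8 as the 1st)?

Visit 8; enqueue 3, 9, 12, 10, 4 → queue [3, 9, 12, 10, 4]
Visit 3; enqueue 6, 14, 1 → queue [9, 12, 10, 4, 6, 14, 1]
Visit 9; enqueue 5, 16 → queue [12, 10, 4, 6, 14, 1, 5, 16]
Visit 12; enqueue 11, 13 → queue [10, 4, 6, 14, 1, 5, 16, 11, 13]
Visit 10 → queue [4, 6, 14, 1, 5, 16, 11, 13]
Visit 4; enqueue 15, 7, 2 → queue [6, 14, 1, 5, 16, 11, 13, 15, 7, 2]
Visit 6 → queue [14, 1, 5, 16, 11, 13, 15, 7, 2]
Visit 14 → queue [1, 5, 16, 11, 13, 15, 7, 2]
Visit 1 → queue [5, 16, 11, 13, 15, 7, 2]
Visit 5 → queue [16, 11, 13, 15, 7, 2]
Visit 16 → queue [11, 13, 15, 7, 2]
Visit 11 → queue [13, 15, 7, 2]
Visit 13 → queue [15, 7, 2]
Visit 15 → queue [7, 2]
Visit 7 → queue [2]
Visit 2 → queue []

Visit order: 8, 3, 9, 12, 10, 4, 6, 14, 1, 5, 16, 11, 13, 15, 7, 2

16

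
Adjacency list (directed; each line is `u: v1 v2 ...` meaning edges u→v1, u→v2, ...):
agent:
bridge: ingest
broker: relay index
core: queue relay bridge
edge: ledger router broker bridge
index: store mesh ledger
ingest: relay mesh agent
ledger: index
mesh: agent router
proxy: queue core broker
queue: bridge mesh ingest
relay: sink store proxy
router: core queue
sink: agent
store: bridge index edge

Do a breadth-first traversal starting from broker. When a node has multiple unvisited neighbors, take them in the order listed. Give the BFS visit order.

broker relay index sink store proxy mesh ledger agent bridge edge queue core router ingest

Visit broker; enqueue relay, index → queue [relay, index]
Visit relay; enqueue sink, store, proxy → queue [index, sink, store, proxy]
Visit index; enqueue mesh, ledger → queue [sink, store, proxy, mesh, ledger]
Visit sink; enqueue agent → queue [store, proxy, mesh, ledger, agent]
Visit store; enqueue bridge, edge → queue [proxy, mesh, ledger, agent, bridge, edge]
Visit proxy; enqueue queue, core → queue [mesh, ledger, agent, bridge, edge, queue, core]
Visit mesh; enqueue router → queue [ledger, agent, bridge, edge, queue, core, router]
Visit ledger → queue [agent, bridge, edge, queue, core, router]
Visit agent → queue [bridge, edge, queue, core, router]
Visit bridge; enqueue ingest → queue [edge, queue, core, router, ingest]
Visit edge → queue [queue, core, router, ingest]
Visit queue → queue [core, router, ingest]
Visit core → queue [router, ingest]
Visit router → queue [ingest]
Visit ingest → queue []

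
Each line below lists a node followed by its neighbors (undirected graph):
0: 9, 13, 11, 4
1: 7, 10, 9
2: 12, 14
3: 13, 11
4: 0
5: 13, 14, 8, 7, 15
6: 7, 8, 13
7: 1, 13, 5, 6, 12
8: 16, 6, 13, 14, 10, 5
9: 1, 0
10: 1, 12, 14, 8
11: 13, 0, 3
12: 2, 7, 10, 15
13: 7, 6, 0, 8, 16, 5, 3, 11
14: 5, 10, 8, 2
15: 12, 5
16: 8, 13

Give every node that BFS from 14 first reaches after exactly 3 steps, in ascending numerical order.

0, 3, 9, 11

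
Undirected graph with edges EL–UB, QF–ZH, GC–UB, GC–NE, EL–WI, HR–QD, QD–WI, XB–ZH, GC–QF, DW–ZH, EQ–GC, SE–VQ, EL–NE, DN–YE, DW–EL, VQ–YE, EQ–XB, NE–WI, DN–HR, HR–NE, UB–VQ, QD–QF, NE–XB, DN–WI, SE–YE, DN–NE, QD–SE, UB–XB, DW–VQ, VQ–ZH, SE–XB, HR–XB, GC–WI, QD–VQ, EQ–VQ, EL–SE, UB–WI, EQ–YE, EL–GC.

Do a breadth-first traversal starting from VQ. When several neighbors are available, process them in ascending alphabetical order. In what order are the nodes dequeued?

Visit VQ; enqueue DW, EQ, QD, SE, UB, YE, ZH → queue [DW, EQ, QD, SE, UB, YE, ZH]
Visit DW; enqueue EL → queue [EQ, QD, SE, UB, YE, ZH, EL]
Visit EQ; enqueue GC, XB → queue [QD, SE, UB, YE, ZH, EL, GC, XB]
Visit QD; enqueue HR, QF, WI → queue [SE, UB, YE, ZH, EL, GC, XB, HR, QF, WI]
Visit SE → queue [UB, YE, ZH, EL, GC, XB, HR, QF, WI]
Visit UB → queue [YE, ZH, EL, GC, XB, HR, QF, WI]
Visit YE; enqueue DN → queue [ZH, EL, GC, XB, HR, QF, WI, DN]
Visit ZH → queue [EL, GC, XB, HR, QF, WI, DN]
Visit EL; enqueue NE → queue [GC, XB, HR, QF, WI, DN, NE]
Visit GC → queue [XB, HR, QF, WI, DN, NE]
Visit XB → queue [HR, QF, WI, DN, NE]
Visit HR → queue [QF, WI, DN, NE]
Visit QF → queue [WI, DN, NE]
Visit WI → queue [DN, NE]
Visit DN → queue [NE]
Visit NE → queue []

VQ → DW → EQ → QD → SE → UB → YE → ZH → EL → GC → XB → HR → QF → WI → DN → NE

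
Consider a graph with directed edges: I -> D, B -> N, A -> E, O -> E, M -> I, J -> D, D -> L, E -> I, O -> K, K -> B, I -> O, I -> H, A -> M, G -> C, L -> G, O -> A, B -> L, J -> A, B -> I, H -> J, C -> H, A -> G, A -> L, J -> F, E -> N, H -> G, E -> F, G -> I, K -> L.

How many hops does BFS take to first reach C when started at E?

4

Level 0: E
Level 1: F, I, N
Level 2: D, H, O
Level 3: A, G, J, K, L
Level 4: B, C, M
C first appears at level 4.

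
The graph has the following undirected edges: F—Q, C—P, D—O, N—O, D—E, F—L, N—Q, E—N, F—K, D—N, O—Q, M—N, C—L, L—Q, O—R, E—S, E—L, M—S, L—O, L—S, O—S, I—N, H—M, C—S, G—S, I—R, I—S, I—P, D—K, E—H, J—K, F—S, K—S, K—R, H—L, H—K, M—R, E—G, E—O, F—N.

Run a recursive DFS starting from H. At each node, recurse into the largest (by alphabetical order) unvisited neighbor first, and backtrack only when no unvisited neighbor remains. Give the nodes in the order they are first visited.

Visit H
H → M
M → S
S → O
O → R
R → K
K → J
K → F
F → Q
Q → N
N → I
I → P
P → C
C → L
L → E
E → G
E → D

H, M, S, O, R, K, J, F, Q, N, I, P, C, L, E, G, D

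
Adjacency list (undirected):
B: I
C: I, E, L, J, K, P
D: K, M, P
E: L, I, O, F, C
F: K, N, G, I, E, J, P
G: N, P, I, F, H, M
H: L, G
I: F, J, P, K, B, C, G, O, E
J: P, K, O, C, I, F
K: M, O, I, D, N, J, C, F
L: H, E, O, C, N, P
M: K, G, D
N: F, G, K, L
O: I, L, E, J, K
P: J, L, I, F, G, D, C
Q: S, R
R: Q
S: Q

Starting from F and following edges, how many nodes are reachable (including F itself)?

15

BFS from F visits: F, E, G, I, J, K, N, P, C, L, O, H, M, B, D
Reachable nodes: 15 of 18 total.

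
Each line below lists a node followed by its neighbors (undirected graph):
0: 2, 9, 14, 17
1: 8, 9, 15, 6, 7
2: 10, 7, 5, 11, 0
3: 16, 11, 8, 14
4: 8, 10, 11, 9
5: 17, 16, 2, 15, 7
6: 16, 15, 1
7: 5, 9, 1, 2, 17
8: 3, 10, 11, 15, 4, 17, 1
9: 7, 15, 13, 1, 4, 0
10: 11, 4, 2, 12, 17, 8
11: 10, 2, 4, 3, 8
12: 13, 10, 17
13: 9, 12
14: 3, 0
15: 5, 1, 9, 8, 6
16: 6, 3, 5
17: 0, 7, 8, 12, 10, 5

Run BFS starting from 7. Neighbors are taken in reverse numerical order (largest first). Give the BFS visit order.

7, 17, 9, 5, 2, 1, 12, 10, 8, 0, 15, 13, 4, 16, 11, 6, 3, 14

Visit 7; enqueue 17, 9, 5, 2, 1 → queue [17, 9, 5, 2, 1]
Visit 17; enqueue 12, 10, 8, 0 → queue [9, 5, 2, 1, 12, 10, 8, 0]
Visit 9; enqueue 15, 13, 4 → queue [5, 2, 1, 12, 10, 8, 0, 15, 13, 4]
Visit 5; enqueue 16 → queue [2, 1, 12, 10, 8, 0, 15, 13, 4, 16]
Visit 2; enqueue 11 → queue [1, 12, 10, 8, 0, 15, 13, 4, 16, 11]
Visit 1; enqueue 6 → queue [12, 10, 8, 0, 15, 13, 4, 16, 11, 6]
Visit 12 → queue [10, 8, 0, 15, 13, 4, 16, 11, 6]
Visit 10 → queue [8, 0, 15, 13, 4, 16, 11, 6]
Visit 8; enqueue 3 → queue [0, 15, 13, 4, 16, 11, 6, 3]
Visit 0; enqueue 14 → queue [15, 13, 4, 16, 11, 6, 3, 14]
Visit 15 → queue [13, 4, 16, 11, 6, 3, 14]
Visit 13 → queue [4, 16, 11, 6, 3, 14]
Visit 4 → queue [16, 11, 6, 3, 14]
Visit 16 → queue [11, 6, 3, 14]
Visit 11 → queue [6, 3, 14]
Visit 6 → queue [3, 14]
Visit 3 → queue [14]
Visit 14 → queue []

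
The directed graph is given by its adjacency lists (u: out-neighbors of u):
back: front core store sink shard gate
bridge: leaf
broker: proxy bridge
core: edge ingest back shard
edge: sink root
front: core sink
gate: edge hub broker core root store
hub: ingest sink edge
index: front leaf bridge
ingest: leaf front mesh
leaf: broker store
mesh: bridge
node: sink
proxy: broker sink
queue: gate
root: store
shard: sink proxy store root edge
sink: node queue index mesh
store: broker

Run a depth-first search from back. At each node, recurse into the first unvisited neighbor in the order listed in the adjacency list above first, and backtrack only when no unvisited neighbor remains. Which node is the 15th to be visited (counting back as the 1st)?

Visit back
back → front
front → core
core → edge
edge → sink
sink → node
sink → queue
queue → gate
gate → hub
hub → ingest
ingest → leaf
leaf → broker
broker → proxy
broker → bridge
leaf → store
ingest → mesh
gate → root
sink → index
core → shard

Visit order: back, front, core, edge, sink, node, queue, gate, hub, ingest, leaf, broker, proxy, bridge, store, mesh, root, index, shard

store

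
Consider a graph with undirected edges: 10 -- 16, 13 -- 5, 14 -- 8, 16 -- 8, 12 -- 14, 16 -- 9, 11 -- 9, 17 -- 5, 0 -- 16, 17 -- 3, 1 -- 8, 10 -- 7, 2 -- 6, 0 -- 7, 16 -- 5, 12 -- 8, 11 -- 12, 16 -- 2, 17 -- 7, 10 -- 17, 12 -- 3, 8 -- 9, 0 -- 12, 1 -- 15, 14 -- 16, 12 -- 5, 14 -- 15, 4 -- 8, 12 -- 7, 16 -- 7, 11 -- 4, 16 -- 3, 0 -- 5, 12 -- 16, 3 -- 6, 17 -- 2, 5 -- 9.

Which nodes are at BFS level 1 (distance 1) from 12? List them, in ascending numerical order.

Level 0: 12
Level 1: 0, 3, 5, 7, 8, 11, 14, 16
Level 2: 1, 2, 4, 6, 9, 10, 13, 15, 17

0, 3, 5, 7, 8, 11, 14, 16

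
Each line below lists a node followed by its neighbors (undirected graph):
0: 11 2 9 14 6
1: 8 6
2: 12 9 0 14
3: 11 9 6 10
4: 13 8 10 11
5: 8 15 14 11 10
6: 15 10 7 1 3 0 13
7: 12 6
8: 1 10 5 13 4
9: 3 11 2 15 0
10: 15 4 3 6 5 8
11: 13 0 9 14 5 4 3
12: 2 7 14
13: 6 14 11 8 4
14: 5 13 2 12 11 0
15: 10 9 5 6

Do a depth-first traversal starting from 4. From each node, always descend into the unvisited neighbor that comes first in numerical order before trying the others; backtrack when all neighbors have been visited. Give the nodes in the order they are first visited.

4, 8, 1, 6, 0, 2, 9, 3, 10, 5, 11, 13, 14, 12, 7, 15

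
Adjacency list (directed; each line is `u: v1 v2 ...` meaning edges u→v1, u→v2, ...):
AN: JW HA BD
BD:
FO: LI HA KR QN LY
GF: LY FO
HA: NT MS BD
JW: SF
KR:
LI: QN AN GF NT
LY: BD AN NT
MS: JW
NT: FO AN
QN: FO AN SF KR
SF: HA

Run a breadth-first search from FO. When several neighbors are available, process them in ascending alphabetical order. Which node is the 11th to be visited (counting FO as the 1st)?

Visit FO; enqueue HA, KR, LI, LY, QN → queue [HA, KR, LI, LY, QN]
Visit HA; enqueue BD, MS, NT → queue [KR, LI, LY, QN, BD, MS, NT]
Visit KR → queue [LI, LY, QN, BD, MS, NT]
Visit LI; enqueue AN, GF → queue [LY, QN, BD, MS, NT, AN, GF]
Visit LY → queue [QN, BD, MS, NT, AN, GF]
Visit QN; enqueue SF → queue [BD, MS, NT, AN, GF, SF]
Visit BD → queue [MS, NT, AN, GF, SF]
Visit MS; enqueue JW → queue [NT, AN, GF, SF, JW]
Visit NT → queue [AN, GF, SF, JW]
Visit AN → queue [GF, SF, JW]
Visit GF → queue [SF, JW]
Visit SF → queue [JW]
Visit JW → queue []

Visit order: FO, HA, KR, LI, LY, QN, BD, MS, NT, AN, GF, SF, JW

GF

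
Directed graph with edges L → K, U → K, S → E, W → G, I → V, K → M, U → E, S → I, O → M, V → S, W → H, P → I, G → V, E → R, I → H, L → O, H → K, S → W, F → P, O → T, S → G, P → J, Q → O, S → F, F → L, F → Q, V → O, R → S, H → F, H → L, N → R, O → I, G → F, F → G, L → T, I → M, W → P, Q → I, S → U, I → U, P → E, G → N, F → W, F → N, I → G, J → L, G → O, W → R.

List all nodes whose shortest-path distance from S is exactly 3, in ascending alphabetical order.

J, T

Level 0: S
Level 1: E, F, G, I, U, W
Level 2: H, K, L, M, N, O, P, Q, R, V
Level 3: J, T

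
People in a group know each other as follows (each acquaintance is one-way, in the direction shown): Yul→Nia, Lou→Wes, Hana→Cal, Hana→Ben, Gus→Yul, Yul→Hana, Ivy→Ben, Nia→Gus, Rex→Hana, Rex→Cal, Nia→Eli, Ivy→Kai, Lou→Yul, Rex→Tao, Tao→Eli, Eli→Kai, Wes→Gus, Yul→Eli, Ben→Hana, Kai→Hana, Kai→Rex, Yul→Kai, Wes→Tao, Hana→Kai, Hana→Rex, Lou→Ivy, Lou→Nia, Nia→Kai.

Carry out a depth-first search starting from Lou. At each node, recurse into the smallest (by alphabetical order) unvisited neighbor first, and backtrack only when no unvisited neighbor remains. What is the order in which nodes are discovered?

Visit Lou
Lou → Ivy
Ivy → Ben
Ben → Hana
Hana → Cal
Hana → Kai
Kai → Rex
Rex → Tao
Tao → Eli
Lou → Nia
Nia → Gus
Gus → Yul
Lou → Wes

Lou, Ivy, Ben, Hana, Cal, Kai, Rex, Tao, Eli, Nia, Gus, Yul, Wes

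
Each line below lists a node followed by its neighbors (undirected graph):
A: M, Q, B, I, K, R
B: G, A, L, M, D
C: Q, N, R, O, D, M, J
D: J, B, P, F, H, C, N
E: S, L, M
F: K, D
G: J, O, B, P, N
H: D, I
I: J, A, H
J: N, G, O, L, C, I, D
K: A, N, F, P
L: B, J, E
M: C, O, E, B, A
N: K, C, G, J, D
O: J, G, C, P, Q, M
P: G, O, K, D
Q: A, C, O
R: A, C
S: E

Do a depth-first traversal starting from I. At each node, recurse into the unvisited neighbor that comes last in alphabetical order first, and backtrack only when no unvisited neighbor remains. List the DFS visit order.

Visit I
I → J
J → O
O → Q
Q → C
C → R
R → A
A → M
M → E
E → S
E → L
L → B
B → G
G → P
P → K
K → N
N → D
D → H
D → F

I -> J -> O -> Q -> C -> R -> A -> M -> E -> S -> L -> B -> G -> P -> K -> N -> D -> H -> F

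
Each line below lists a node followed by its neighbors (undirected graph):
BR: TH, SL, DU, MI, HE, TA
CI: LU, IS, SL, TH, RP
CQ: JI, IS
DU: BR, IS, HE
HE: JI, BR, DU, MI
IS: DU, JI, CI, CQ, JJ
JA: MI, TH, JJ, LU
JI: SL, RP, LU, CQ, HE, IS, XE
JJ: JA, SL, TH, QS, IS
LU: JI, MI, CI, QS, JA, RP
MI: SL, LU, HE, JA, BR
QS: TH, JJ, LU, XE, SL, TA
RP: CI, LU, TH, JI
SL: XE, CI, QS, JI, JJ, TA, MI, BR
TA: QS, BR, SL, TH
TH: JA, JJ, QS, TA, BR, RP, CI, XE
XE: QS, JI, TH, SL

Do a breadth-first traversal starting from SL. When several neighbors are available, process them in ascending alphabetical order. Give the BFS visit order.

SL → BR → CI → JI → JJ → MI → QS → TA → XE → DU → HE → TH → IS → LU → RP → CQ → JA

Visit SL; enqueue BR, CI, JI, JJ, MI, QS, TA, XE → queue [BR, CI, JI, JJ, MI, QS, TA, XE]
Visit BR; enqueue DU, HE, TH → queue [CI, JI, JJ, MI, QS, TA, XE, DU, HE, TH]
Visit CI; enqueue IS, LU, RP → queue [JI, JJ, MI, QS, TA, XE, DU, HE, TH, IS, LU, RP]
Visit JI; enqueue CQ → queue [JJ, MI, QS, TA, XE, DU, HE, TH, IS, LU, RP, CQ]
Visit JJ; enqueue JA → queue [MI, QS, TA, XE, DU, HE, TH, IS, LU, RP, CQ, JA]
Visit MI → queue [QS, TA, XE, DU, HE, TH, IS, LU, RP, CQ, JA]
Visit QS → queue [TA, XE, DU, HE, TH, IS, LU, RP, CQ, JA]
Visit TA → queue [XE, DU, HE, TH, IS, LU, RP, CQ, JA]
Visit XE → queue [DU, HE, TH, IS, LU, RP, CQ, JA]
Visit DU → queue [HE, TH, IS, LU, RP, CQ, JA]
Visit HE → queue [TH, IS, LU, RP, CQ, JA]
Visit TH → queue [IS, LU, RP, CQ, JA]
Visit IS → queue [LU, RP, CQ, JA]
Visit LU → queue [RP, CQ, JA]
Visit RP → queue [CQ, JA]
Visit CQ → queue [JA]
Visit JA → queue []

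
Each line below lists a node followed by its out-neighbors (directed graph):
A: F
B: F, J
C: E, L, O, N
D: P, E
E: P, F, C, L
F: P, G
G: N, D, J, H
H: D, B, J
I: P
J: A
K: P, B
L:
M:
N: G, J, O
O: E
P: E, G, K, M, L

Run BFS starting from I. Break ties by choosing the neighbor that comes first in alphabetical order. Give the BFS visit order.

I P E G K L M C F D H J N B O A

Visit I; enqueue P → queue [P]
Visit P; enqueue E, G, K, L, M → queue [E, G, K, L, M]
Visit E; enqueue C, F → queue [G, K, L, M, C, F]
Visit G; enqueue D, H, J, N → queue [K, L, M, C, F, D, H, J, N]
Visit K; enqueue B → queue [L, M, C, F, D, H, J, N, B]
Visit L → queue [M, C, F, D, H, J, N, B]
Visit M → queue [C, F, D, H, J, N, B]
Visit C; enqueue O → queue [F, D, H, J, N, B, O]
Visit F → queue [D, H, J, N, B, O]
Visit D → queue [H, J, N, B, O]
Visit H → queue [J, N, B, O]
Visit J; enqueue A → queue [N, B, O, A]
Visit N → queue [B, O, A]
Visit B → queue [O, A]
Visit O → queue [A]
Visit A → queue []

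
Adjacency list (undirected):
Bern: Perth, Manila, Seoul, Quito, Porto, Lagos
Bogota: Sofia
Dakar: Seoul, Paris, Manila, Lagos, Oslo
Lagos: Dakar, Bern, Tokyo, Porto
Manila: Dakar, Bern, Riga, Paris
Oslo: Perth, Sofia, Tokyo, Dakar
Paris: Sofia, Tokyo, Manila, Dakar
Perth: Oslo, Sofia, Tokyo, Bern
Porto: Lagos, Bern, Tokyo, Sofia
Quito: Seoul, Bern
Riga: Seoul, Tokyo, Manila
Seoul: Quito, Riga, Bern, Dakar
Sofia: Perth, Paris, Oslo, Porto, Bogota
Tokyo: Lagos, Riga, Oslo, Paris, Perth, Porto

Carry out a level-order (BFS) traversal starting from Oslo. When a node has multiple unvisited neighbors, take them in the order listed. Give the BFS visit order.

Oslo -> Perth -> Sofia -> Tokyo -> Dakar -> Bern -> Paris -> Porto -> Bogota -> Lagos -> Riga -> Seoul -> Manila -> Quito

Visit Oslo; enqueue Perth, Sofia, Tokyo, Dakar → queue [Perth, Sofia, Tokyo, Dakar]
Visit Perth; enqueue Bern → queue [Sofia, Tokyo, Dakar, Bern]
Visit Sofia; enqueue Paris, Porto, Bogota → queue [Tokyo, Dakar, Bern, Paris, Porto, Bogota]
Visit Tokyo; enqueue Lagos, Riga → queue [Dakar, Bern, Paris, Porto, Bogota, Lagos, Riga]
Visit Dakar; enqueue Seoul, Manila → queue [Bern, Paris, Porto, Bogota, Lagos, Riga, Seoul, Manila]
Visit Bern; enqueue Quito → queue [Paris, Porto, Bogota, Lagos, Riga, Seoul, Manila, Quito]
Visit Paris → queue [Porto, Bogota, Lagos, Riga, Seoul, Manila, Quito]
Visit Porto → queue [Bogota, Lagos, Riga, Seoul, Manila, Quito]
Visit Bogota → queue [Lagos, Riga, Seoul, Manila, Quito]
Visit Lagos → queue [Riga, Seoul, Manila, Quito]
Visit Riga → queue [Seoul, Manila, Quito]
Visit Seoul → queue [Manila, Quito]
Visit Manila → queue [Quito]
Visit Quito → queue []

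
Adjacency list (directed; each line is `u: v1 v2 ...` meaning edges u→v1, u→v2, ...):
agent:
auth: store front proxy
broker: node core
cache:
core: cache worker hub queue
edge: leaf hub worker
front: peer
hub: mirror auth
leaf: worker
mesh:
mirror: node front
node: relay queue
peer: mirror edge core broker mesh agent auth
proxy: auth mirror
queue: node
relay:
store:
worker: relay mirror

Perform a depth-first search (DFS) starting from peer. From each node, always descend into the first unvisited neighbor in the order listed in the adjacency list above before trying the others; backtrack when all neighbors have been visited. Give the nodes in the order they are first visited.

peer mirror node relay queue front edge leaf worker hub auth store proxy core cache broker mesh agent

Visit peer
peer → mirror
mirror → node
node → relay
node → queue
mirror → front
peer → edge
edge → leaf
leaf → worker
edge → hub
hub → auth
auth → store
auth → proxy
peer → core
core → cache
peer → broker
peer → mesh
peer → agent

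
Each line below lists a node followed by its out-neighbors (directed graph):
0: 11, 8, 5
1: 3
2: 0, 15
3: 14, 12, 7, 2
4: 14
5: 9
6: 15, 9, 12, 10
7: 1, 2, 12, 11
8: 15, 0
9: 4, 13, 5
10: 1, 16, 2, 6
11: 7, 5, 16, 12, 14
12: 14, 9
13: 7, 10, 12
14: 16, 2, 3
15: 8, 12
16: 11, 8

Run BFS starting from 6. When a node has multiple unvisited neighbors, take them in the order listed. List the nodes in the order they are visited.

6 15 9 12 10 8 4 13 5 14 1 16 2 0 7 3 11

Visit 6; enqueue 15, 9, 12, 10 → queue [15, 9, 12, 10]
Visit 15; enqueue 8 → queue [9, 12, 10, 8]
Visit 9; enqueue 4, 13, 5 → queue [12, 10, 8, 4, 13, 5]
Visit 12; enqueue 14 → queue [10, 8, 4, 13, 5, 14]
Visit 10; enqueue 1, 16, 2 → queue [8, 4, 13, 5, 14, 1, 16, 2]
Visit 8; enqueue 0 → queue [4, 13, 5, 14, 1, 16, 2, 0]
Visit 4 → queue [13, 5, 14, 1, 16, 2, 0]
Visit 13; enqueue 7 → queue [5, 14, 1, 16, 2, 0, 7]
Visit 5 → queue [14, 1, 16, 2, 0, 7]
Visit 14; enqueue 3 → queue [1, 16, 2, 0, 7, 3]
Visit 1 → queue [16, 2, 0, 7, 3]
Visit 16; enqueue 11 → queue [2, 0, 7, 3, 11]
Visit 2 → queue [0, 7, 3, 11]
Visit 0 → queue [7, 3, 11]
Visit 7 → queue [3, 11]
Visit 3 → queue [11]
Visit 11 → queue []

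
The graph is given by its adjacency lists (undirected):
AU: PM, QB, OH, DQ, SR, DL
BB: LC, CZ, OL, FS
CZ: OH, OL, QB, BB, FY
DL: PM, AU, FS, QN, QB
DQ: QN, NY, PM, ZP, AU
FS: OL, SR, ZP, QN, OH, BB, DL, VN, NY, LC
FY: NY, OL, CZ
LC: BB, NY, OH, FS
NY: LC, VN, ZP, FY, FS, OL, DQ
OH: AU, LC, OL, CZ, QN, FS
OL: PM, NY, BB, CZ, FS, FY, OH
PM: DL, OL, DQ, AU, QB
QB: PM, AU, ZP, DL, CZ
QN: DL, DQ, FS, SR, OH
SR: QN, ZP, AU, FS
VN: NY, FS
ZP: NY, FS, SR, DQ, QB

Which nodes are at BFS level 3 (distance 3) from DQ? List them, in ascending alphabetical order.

BB, CZ

Level 0: DQ
Level 1: AU, NY, PM, QN, ZP
Level 2: DL, FS, FY, LC, OH, OL, QB, SR, VN
Level 3: BB, CZ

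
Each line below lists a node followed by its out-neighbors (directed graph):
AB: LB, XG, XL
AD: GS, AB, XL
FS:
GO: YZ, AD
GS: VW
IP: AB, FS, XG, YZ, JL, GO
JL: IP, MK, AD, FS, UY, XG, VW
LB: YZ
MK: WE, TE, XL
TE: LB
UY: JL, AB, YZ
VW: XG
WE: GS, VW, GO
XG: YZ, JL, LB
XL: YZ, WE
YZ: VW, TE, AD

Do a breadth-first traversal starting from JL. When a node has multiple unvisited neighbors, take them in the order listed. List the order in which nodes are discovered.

Visit JL; enqueue IP, MK, AD, FS, UY, XG, VW → queue [IP, MK, AD, FS, UY, XG, VW]
Visit IP; enqueue AB, YZ, GO → queue [MK, AD, FS, UY, XG, VW, AB, YZ, GO]
Visit MK; enqueue WE, TE, XL → queue [AD, FS, UY, XG, VW, AB, YZ, GO, WE, TE, XL]
Visit AD; enqueue GS → queue [FS, UY, XG, VW, AB, YZ, GO, WE, TE, XL, GS]
Visit FS → queue [UY, XG, VW, AB, YZ, GO, WE, TE, XL, GS]
Visit UY → queue [XG, VW, AB, YZ, GO, WE, TE, XL, GS]
Visit XG; enqueue LB → queue [VW, AB, YZ, GO, WE, TE, XL, GS, LB]
Visit VW → queue [AB, YZ, GO, WE, TE, XL, GS, LB]
Visit AB → queue [YZ, GO, WE, TE, XL, GS, LB]
Visit YZ → queue [GO, WE, TE, XL, GS, LB]
Visit GO → queue [WE, TE, XL, GS, LB]
Visit WE → queue [TE, XL, GS, LB]
Visit TE → queue [XL, GS, LB]
Visit XL → queue [GS, LB]
Visit GS → queue [LB]
Visit LB → queue []

JL IP MK AD FS UY XG VW AB YZ GO WE TE XL GS LB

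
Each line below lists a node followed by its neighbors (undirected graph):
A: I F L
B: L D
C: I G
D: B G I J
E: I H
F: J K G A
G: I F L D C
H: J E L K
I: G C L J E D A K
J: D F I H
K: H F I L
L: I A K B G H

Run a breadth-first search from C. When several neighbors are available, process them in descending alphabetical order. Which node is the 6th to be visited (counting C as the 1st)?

Visit C; enqueue I, G → queue [I, G]
Visit I; enqueue L, K, J, E, D, A → queue [G, L, K, J, E, D, A]
Visit G; enqueue F → queue [L, K, J, E, D, A, F]
Visit L; enqueue H, B → queue [K, J, E, D, A, F, H, B]
Visit K → queue [J, E, D, A, F, H, B]
Visit J → queue [E, D, A, F, H, B]
Visit E → queue [D, A, F, H, B]
Visit D → queue [A, F, H, B]
Visit A → queue [F, H, B]
Visit F → queue [H, B]
Visit H → queue [B]
Visit B → queue []

Visit order: C, I, G, L, K, J, E, D, A, F, H, B

J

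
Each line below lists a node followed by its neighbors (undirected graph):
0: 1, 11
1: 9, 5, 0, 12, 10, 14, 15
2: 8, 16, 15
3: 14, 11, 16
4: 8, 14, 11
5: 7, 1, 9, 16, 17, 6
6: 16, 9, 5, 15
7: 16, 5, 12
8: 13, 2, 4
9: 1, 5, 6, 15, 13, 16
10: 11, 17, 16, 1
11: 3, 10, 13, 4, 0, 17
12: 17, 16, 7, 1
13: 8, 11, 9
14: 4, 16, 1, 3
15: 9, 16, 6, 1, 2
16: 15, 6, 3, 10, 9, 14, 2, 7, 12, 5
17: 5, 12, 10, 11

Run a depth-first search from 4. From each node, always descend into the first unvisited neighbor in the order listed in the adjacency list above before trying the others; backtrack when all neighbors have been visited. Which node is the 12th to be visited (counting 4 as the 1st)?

7

Visit 4
4 → 8
8 → 13
13 → 11
11 → 3
3 → 14
14 → 16
16 → 15
15 → 9
9 → 1
1 → 5
5 → 7
7 → 12
12 → 17
17 → 10
5 → 6
1 → 0
15 → 2

Visit order: 4, 8, 13, 11, 3, 14, 16, 15, 9, 1, 5, 7, 12, 17, 10, 6, 0, 2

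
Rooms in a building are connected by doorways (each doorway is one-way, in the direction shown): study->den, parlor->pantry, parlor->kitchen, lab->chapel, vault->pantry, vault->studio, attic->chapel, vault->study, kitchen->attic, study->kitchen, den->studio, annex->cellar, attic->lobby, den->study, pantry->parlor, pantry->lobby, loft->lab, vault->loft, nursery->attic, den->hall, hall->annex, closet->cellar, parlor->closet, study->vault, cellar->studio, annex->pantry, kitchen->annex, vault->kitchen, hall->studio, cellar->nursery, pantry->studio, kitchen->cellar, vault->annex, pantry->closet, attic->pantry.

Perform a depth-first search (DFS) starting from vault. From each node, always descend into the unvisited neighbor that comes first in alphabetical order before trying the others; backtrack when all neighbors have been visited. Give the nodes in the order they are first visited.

vault, annex, cellar, nursery, attic, chapel, lobby, pantry, closet, parlor, kitchen, studio, loft, lab, study, den, hall

Visit vault
vault → annex
annex → cellar
cellar → nursery
nursery → attic
attic → chapel
attic → lobby
attic → pantry
pantry → closet
pantry → parlor
parlor → kitchen
pantry → studio
vault → loft
loft → lab
vault → study
study → den
den → hall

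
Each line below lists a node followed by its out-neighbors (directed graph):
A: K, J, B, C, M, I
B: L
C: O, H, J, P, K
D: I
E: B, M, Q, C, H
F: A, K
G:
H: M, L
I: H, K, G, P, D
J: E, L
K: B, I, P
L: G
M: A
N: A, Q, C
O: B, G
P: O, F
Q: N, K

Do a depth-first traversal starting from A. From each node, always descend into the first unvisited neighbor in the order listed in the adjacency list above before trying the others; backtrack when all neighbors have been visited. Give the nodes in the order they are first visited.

A → K → B → L → G → I → H → M → P → O → F → D → J → E → Q → N → C

Visit A
A → K
K → B
B → L
L → G
K → I
I → H
H → M
I → P
P → O
P → F
I → D
A → J
J → E
E → Q
Q → N
N → C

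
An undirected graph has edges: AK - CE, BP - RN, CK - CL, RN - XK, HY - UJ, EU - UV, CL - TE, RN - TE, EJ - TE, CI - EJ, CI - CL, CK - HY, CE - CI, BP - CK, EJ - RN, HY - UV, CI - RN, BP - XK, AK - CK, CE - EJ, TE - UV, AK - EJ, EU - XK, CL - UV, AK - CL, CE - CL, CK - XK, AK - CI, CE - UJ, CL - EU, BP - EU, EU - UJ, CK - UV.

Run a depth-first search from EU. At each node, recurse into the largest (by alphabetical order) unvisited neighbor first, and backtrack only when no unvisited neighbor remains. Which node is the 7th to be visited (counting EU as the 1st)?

UJ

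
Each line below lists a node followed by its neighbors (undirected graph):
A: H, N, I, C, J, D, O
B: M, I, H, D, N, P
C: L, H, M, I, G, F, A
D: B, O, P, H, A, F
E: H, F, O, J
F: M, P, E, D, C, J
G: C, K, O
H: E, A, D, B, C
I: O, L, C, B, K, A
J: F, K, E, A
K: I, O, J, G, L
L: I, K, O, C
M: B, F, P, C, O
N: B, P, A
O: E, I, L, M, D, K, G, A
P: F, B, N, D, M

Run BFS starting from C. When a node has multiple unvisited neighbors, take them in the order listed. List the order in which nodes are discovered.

Visit C; enqueue L, H, M, I, G, F, A → queue [L, H, M, I, G, F, A]
Visit L; enqueue K, O → queue [H, M, I, G, F, A, K, O]
Visit H; enqueue E, D, B → queue [M, I, G, F, A, K, O, E, D, B]
Visit M; enqueue P → queue [I, G, F, A, K, O, E, D, B, P]
Visit I → queue [G, F, A, K, O, E, D, B, P]
Visit G → queue [F, A, K, O, E, D, B, P]
Visit F; enqueue J → queue [A, K, O, E, D, B, P, J]
Visit A; enqueue N → queue [K, O, E, D, B, P, J, N]
Visit K → queue [O, E, D, B, P, J, N]
Visit O → queue [E, D, B, P, J, N]
Visit E → queue [D, B, P, J, N]
Visit D → queue [B, P, J, N]
Visit B → queue [P, J, N]
Visit P → queue [J, N]
Visit J → queue [N]
Visit N → queue []

C L H M I G F A K O E D B P J N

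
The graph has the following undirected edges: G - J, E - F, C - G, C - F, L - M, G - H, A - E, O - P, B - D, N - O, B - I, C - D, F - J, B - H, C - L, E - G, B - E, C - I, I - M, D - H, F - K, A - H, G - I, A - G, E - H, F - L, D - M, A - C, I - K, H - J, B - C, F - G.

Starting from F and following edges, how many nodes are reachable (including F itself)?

13

BFS from F visits: F, C, E, G, J, K, L, A, B, D, I, H, M
Reachable nodes: 13 of 16 total.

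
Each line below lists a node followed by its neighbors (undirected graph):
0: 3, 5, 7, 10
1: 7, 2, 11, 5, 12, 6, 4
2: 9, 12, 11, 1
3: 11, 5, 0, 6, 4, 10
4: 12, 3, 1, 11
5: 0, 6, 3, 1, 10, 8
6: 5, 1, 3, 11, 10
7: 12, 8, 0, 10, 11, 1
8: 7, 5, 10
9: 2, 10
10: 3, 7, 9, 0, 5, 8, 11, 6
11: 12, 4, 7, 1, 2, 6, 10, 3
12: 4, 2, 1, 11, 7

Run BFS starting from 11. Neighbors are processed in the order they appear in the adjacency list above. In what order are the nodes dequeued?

11, 12, 4, 7, 1, 2, 6, 10, 3, 8, 0, 5, 9

Visit 11; enqueue 12, 4, 7, 1, 2, 6, 10, 3 → queue [12, 4, 7, 1, 2, 6, 10, 3]
Visit 12 → queue [4, 7, 1, 2, 6, 10, 3]
Visit 4 → queue [7, 1, 2, 6, 10, 3]
Visit 7; enqueue 8, 0 → queue [1, 2, 6, 10, 3, 8, 0]
Visit 1; enqueue 5 → queue [2, 6, 10, 3, 8, 0, 5]
Visit 2; enqueue 9 → queue [6, 10, 3, 8, 0, 5, 9]
Visit 6 → queue [10, 3, 8, 0, 5, 9]
Visit 10 → queue [3, 8, 0, 5, 9]
Visit 3 → queue [8, 0, 5, 9]
Visit 8 → queue [0, 5, 9]
Visit 0 → queue [5, 9]
Visit 5 → queue [9]
Visit 9 → queue []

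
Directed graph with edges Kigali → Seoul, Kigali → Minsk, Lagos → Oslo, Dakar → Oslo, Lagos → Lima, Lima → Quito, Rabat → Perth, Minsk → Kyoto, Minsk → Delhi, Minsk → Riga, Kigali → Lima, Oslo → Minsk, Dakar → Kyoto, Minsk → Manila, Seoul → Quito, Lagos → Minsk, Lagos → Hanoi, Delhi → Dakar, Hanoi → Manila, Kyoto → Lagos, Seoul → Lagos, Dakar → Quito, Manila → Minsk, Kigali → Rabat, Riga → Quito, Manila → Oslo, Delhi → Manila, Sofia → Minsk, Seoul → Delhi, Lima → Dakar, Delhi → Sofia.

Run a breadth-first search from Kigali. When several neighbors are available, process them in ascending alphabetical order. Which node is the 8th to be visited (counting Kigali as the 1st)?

Delhi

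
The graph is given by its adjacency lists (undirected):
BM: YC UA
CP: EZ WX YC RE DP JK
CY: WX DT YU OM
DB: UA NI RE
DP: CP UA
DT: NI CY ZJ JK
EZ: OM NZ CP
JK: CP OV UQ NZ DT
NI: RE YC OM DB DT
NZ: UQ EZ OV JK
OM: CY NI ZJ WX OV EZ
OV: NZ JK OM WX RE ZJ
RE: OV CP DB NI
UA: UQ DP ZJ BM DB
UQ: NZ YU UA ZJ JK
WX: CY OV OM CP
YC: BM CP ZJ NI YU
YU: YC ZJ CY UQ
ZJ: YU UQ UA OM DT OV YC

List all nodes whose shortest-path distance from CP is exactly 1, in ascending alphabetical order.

DP, EZ, JK, RE, WX, YC

Level 0: CP
Level 1: DP, EZ, JK, RE, WX, YC
Level 2: BM, CY, DB, DT, NI, NZ, OM, OV, UA, UQ, YU, ZJ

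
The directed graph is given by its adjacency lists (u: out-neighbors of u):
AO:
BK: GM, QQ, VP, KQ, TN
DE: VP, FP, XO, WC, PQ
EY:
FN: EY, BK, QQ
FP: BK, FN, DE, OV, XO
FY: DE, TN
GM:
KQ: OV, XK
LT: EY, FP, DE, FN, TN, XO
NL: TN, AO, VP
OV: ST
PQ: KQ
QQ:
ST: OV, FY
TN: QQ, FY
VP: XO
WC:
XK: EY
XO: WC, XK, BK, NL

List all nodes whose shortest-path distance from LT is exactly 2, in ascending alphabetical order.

Level 0: LT
Level 1: DE, EY, FN, FP, TN, XO
Level 2: BK, FY, NL, OV, PQ, QQ, VP, WC, XK
Level 3: AO, GM, KQ, ST

BK, FY, NL, OV, PQ, QQ, VP, WC, XK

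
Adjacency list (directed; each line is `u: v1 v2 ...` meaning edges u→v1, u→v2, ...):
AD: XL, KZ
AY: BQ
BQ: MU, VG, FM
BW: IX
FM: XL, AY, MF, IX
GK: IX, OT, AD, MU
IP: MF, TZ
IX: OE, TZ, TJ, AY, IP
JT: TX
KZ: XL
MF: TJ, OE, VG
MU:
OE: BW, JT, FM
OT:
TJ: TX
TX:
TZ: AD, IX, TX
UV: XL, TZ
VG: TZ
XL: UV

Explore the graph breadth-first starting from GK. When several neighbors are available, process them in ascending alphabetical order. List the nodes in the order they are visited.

Visit GK; enqueue AD, IX, MU, OT → queue [AD, IX, MU, OT]
Visit AD; enqueue KZ, XL → queue [IX, MU, OT, KZ, XL]
Visit IX; enqueue AY, IP, OE, TJ, TZ → queue [MU, OT, KZ, XL, AY, IP, OE, TJ, TZ]
Visit MU → queue [OT, KZ, XL, AY, IP, OE, TJ, TZ]
Visit OT → queue [KZ, XL, AY, IP, OE, TJ, TZ]
Visit KZ → queue [XL, AY, IP, OE, TJ, TZ]
Visit XL; enqueue UV → queue [AY, IP, OE, TJ, TZ, UV]
Visit AY; enqueue BQ → queue [IP, OE, TJ, TZ, UV, BQ]
Visit IP; enqueue MF → queue [OE, TJ, TZ, UV, BQ, MF]
Visit OE; enqueue BW, FM, JT → queue [TJ, TZ, UV, BQ, MF, BW, FM, JT]
Visit TJ; enqueue TX → queue [TZ, UV, BQ, MF, BW, FM, JT, TX]
Visit TZ → queue [UV, BQ, MF, BW, FM, JT, TX]
Visit UV → queue [BQ, MF, BW, FM, JT, TX]
Visit BQ; enqueue VG → queue [MF, BW, FM, JT, TX, VG]
Visit MF → queue [BW, FM, JT, TX, VG]
Visit BW → queue [FM, JT, TX, VG]
Visit FM → queue [JT, TX, VG]
Visit JT → queue [TX, VG]
Visit TX → queue [VG]
Visit VG → queue []

GK → AD → IX → MU → OT → KZ → XL → AY → IP → OE → TJ → TZ → UV → BQ → MF → BW → FM → JT → TX → VG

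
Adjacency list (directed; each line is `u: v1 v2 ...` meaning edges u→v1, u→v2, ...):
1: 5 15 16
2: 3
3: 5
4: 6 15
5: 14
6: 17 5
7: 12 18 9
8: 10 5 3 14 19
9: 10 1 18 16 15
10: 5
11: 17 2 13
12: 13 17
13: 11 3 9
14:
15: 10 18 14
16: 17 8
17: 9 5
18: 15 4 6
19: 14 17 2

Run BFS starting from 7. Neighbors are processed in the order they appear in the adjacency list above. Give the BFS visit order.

7 12 18 9 13 17 15 4 6 10 1 16 11 3 5 14 8 2 19

Visit 7; enqueue 12, 18, 9 → queue [12, 18, 9]
Visit 12; enqueue 13, 17 → queue [18, 9, 13, 17]
Visit 18; enqueue 15, 4, 6 → queue [9, 13, 17, 15, 4, 6]
Visit 9; enqueue 10, 1, 16 → queue [13, 17, 15, 4, 6, 10, 1, 16]
Visit 13; enqueue 11, 3 → queue [17, 15, 4, 6, 10, 1, 16, 11, 3]
Visit 17; enqueue 5 → queue [15, 4, 6, 10, 1, 16, 11, 3, 5]
Visit 15; enqueue 14 → queue [4, 6, 10, 1, 16, 11, 3, 5, 14]
Visit 4 → queue [6, 10, 1, 16, 11, 3, 5, 14]
Visit 6 → queue [10, 1, 16, 11, 3, 5, 14]
Visit 10 → queue [1, 16, 11, 3, 5, 14]
Visit 1 → queue [16, 11, 3, 5, 14]
Visit 16; enqueue 8 → queue [11, 3, 5, 14, 8]
Visit 11; enqueue 2 → queue [3, 5, 14, 8, 2]
Visit 3 → queue [5, 14, 8, 2]
Visit 5 → queue [14, 8, 2]
Visit 14 → queue [8, 2]
Visit 8; enqueue 19 → queue [2, 19]
Visit 2 → queue [19]
Visit 19 → queue []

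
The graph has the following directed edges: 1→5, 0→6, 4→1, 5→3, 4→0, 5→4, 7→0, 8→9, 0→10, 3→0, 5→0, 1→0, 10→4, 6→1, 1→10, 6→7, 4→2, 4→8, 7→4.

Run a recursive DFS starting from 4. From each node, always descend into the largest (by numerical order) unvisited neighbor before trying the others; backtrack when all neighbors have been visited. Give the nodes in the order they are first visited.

Visit 4
4 → 8
8 → 9
4 → 2
4 → 1
1 → 10
1 → 5
5 → 3
3 → 0
0 → 6
6 → 7

4 -> 8 -> 9 -> 2 -> 1 -> 10 -> 5 -> 3 -> 0 -> 6 -> 7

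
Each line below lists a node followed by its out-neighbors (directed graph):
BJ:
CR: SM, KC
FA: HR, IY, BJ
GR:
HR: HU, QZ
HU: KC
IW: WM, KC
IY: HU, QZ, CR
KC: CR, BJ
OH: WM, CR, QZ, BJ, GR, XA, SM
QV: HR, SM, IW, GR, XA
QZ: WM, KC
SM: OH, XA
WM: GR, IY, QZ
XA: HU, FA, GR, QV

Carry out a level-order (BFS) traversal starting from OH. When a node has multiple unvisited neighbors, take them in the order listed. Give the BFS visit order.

Visit OH; enqueue WM, CR, QZ, BJ, GR, XA, SM → queue [WM, CR, QZ, BJ, GR, XA, SM]
Visit WM; enqueue IY → queue [CR, QZ, BJ, GR, XA, SM, IY]
Visit CR; enqueue KC → queue [QZ, BJ, GR, XA, SM, IY, KC]
Visit QZ → queue [BJ, GR, XA, SM, IY, KC]
Visit BJ → queue [GR, XA, SM, IY, KC]
Visit GR → queue [XA, SM, IY, KC]
Visit XA; enqueue HU, FA, QV → queue [SM, IY, KC, HU, FA, QV]
Visit SM → queue [IY, KC, HU, FA, QV]
Visit IY → queue [KC, HU, FA, QV]
Visit KC → queue [HU, FA, QV]
Visit HU → queue [FA, QV]
Visit FA; enqueue HR → queue [QV, HR]
Visit QV; enqueue IW → queue [HR, IW]
Visit HR → queue [IW]
Visit IW → queue []

OH, WM, CR, QZ, BJ, GR, XA, SM, IY, KC, HU, FA, QV, HR, IW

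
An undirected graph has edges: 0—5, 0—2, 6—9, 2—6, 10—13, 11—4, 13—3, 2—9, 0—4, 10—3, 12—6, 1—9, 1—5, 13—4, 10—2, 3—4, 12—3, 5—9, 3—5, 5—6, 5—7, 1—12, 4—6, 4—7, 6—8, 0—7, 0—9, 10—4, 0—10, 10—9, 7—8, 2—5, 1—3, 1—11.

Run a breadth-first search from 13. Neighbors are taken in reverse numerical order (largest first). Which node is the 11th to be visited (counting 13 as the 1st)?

Visit 13; enqueue 10, 4, 3 → queue [10, 4, 3]
Visit 10; enqueue 9, 2, 0 → queue [4, 3, 9, 2, 0]
Visit 4; enqueue 11, 7, 6 → queue [3, 9, 2, 0, 11, 7, 6]
Visit 3; enqueue 12, 5, 1 → queue [9, 2, 0, 11, 7, 6, 12, 5, 1]
Visit 9 → queue [2, 0, 11, 7, 6, 12, 5, 1]
Visit 2 → queue [0, 11, 7, 6, 12, 5, 1]
Visit 0 → queue [11, 7, 6, 12, 5, 1]
Visit 11 → queue [7, 6, 12, 5, 1]
Visit 7; enqueue 8 → queue [6, 12, 5, 1, 8]
Visit 6 → queue [12, 5, 1, 8]
Visit 12 → queue [5, 1, 8]
Visit 5 → queue [1, 8]
Visit 1 → queue [8]
Visit 8 → queue []

Visit order: 13, 10, 4, 3, 9, 2, 0, 11, 7, 6, 12, 5, 1, 8

12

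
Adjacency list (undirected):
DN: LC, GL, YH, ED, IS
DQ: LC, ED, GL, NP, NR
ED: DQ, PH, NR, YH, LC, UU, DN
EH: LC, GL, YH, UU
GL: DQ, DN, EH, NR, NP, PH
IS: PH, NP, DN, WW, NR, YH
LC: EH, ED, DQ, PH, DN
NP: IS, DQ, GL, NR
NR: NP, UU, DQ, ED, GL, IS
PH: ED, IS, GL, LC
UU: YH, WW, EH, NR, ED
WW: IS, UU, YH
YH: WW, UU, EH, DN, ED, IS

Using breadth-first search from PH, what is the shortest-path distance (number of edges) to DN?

Level 0: PH
Level 1: ED, GL, IS, LC
Level 2: DN, DQ, EH, NP, NR, UU, WW, YH
DN first appears at level 2.

2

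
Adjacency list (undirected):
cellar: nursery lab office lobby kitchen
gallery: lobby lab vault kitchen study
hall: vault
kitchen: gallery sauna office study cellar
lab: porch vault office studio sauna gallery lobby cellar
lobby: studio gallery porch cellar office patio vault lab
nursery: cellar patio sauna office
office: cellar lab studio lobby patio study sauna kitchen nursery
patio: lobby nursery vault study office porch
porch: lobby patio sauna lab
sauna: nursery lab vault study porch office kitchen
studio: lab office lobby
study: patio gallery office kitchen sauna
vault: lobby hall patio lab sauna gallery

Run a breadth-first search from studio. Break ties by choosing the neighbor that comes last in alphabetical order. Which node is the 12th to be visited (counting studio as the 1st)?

porch

Visit studio; enqueue office, lobby, lab → queue [office, lobby, lab]
Visit office; enqueue study, sauna, patio, nursery, kitchen, cellar → queue [lobby, lab, study, sauna, patio, nursery, kitchen, cellar]
Visit lobby; enqueue vault, porch, gallery → queue [lab, study, sauna, patio, nursery, kitchen, cellar, vault, porch, gallery]
Visit lab → queue [study, sauna, patio, nursery, kitchen, cellar, vault, porch, gallery]
Visit study → queue [sauna, patio, nursery, kitchen, cellar, vault, porch, gallery]
Visit sauna → queue [patio, nursery, kitchen, cellar, vault, porch, gallery]
Visit patio → queue [nursery, kitchen, cellar, vault, porch, gallery]
Visit nursery → queue [kitchen, cellar, vault, porch, gallery]
Visit kitchen → queue [cellar, vault, porch, gallery]
Visit cellar → queue [vault, porch, gallery]
Visit vault; enqueue hall → queue [porch, gallery, hall]
Visit porch → queue [gallery, hall]
Visit gallery → queue [hall]
Visit hall → queue []

Visit order: studio, office, lobby, lab, study, sauna, patio, nursery, kitchen, cellar, vault, porch, gallery, hall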